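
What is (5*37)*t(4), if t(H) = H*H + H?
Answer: 3700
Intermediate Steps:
t(H) = H + H² (t(H) = H² + H = H + H²)
(5*37)*t(4) = (5*37)*(4*(1 + 4)) = 185*(4*5) = 185*20 = 3700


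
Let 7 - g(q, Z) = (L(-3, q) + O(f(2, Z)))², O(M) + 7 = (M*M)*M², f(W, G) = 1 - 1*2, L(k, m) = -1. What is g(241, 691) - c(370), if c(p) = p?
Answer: -412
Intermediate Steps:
f(W, G) = -1 (f(W, G) = 1 - 2 = -1)
O(M) = -7 + M⁴ (O(M) = -7 + (M*M)*M² = -7 + M²*M² = -7 + M⁴)
g(q, Z) = -42 (g(q, Z) = 7 - (-1 + (-7 + (-1)⁴))² = 7 - (-1 + (-7 + 1))² = 7 - (-1 - 6)² = 7 - 1*(-7)² = 7 - 1*49 = 7 - 49 = -42)
g(241, 691) - c(370) = -42 - 1*370 = -42 - 370 = -412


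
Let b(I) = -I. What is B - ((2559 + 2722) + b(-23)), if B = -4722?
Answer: -10026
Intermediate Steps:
B - ((2559 + 2722) + b(-23)) = -4722 - ((2559 + 2722) - 1*(-23)) = -4722 - (5281 + 23) = -4722 - 1*5304 = -4722 - 5304 = -10026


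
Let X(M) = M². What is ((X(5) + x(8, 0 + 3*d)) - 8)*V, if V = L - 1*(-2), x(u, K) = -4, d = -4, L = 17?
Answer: 247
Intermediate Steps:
V = 19 (V = 17 - 1*(-2) = 17 + 2 = 19)
((X(5) + x(8, 0 + 3*d)) - 8)*V = ((5² - 4) - 8)*19 = ((25 - 4) - 8)*19 = (21 - 8)*19 = 13*19 = 247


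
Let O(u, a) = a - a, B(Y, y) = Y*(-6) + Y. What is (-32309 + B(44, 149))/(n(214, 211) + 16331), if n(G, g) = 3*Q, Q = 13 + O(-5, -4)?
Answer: -32529/16370 ≈ -1.9871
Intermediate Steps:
B(Y, y) = -5*Y (B(Y, y) = -6*Y + Y = -5*Y)
O(u, a) = 0
Q = 13 (Q = 13 + 0 = 13)
n(G, g) = 39 (n(G, g) = 3*13 = 39)
(-32309 + B(44, 149))/(n(214, 211) + 16331) = (-32309 - 5*44)/(39 + 16331) = (-32309 - 220)/16370 = -32529*1/16370 = -32529/16370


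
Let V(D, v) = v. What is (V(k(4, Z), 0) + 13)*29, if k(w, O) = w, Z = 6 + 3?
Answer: 377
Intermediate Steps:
Z = 9
(V(k(4, Z), 0) + 13)*29 = (0 + 13)*29 = 13*29 = 377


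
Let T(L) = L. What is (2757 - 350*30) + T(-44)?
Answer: -7787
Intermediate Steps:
(2757 - 350*30) + T(-44) = (2757 - 350*30) - 44 = (2757 - 10500) - 44 = -7743 - 44 = -7787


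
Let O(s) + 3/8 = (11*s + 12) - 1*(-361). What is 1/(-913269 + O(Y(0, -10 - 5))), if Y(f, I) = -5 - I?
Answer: -8/7302291 ≈ -1.0955e-6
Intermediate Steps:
O(s) = 2981/8 + 11*s (O(s) = -3/8 + ((11*s + 12) - 1*(-361)) = -3/8 + ((12 + 11*s) + 361) = -3/8 + (373 + 11*s) = 2981/8 + 11*s)
1/(-913269 + O(Y(0, -10 - 5))) = 1/(-913269 + (2981/8 + 11*(-5 - (-10 - 5)))) = 1/(-913269 + (2981/8 + 11*(-5 - 1*(-15)))) = 1/(-913269 + (2981/8 + 11*(-5 + 15))) = 1/(-913269 + (2981/8 + 11*10)) = 1/(-913269 + (2981/8 + 110)) = 1/(-913269 + 3861/8) = 1/(-7302291/8) = -8/7302291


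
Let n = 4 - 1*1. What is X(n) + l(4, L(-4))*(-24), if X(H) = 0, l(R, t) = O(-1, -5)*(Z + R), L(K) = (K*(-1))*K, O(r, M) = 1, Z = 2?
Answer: -144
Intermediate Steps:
L(K) = -K² (L(K) = (-K)*K = -K²)
l(R, t) = 2 + R (l(R, t) = 1*(2 + R) = 2 + R)
n = 3 (n = 4 - 1 = 3)
X(n) + l(4, L(-4))*(-24) = 0 + (2 + 4)*(-24) = 0 + 6*(-24) = 0 - 144 = -144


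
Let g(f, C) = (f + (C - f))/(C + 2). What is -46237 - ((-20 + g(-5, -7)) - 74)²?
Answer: -1370294/25 ≈ -54812.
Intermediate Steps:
g(f, C) = C/(2 + C)
-46237 - ((-20 + g(-5, -7)) - 74)² = -46237 - ((-20 - 7/(2 - 7)) - 74)² = -46237 - ((-20 - 7/(-5)) - 74)² = -46237 - ((-20 - 7*(-⅕)) - 74)² = -46237 - ((-20 + 7/5) - 74)² = -46237 - (-93/5 - 74)² = -46237 - (-463/5)² = -46237 - 1*214369/25 = -46237 - 214369/25 = -1370294/25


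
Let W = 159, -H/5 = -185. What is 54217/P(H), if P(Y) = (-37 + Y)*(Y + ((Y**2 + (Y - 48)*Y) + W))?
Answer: 54217/1481125392 ≈ 3.6605e-5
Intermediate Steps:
H = 925 (H = -5*(-185) = 925)
P(Y) = (-37 + Y)*(159 + Y + Y**2 + Y*(-48 + Y)) (P(Y) = (-37 + Y)*(Y + ((Y**2 + (Y - 48)*Y) + 159)) = (-37 + Y)*(Y + ((Y**2 + (-48 + Y)*Y) + 159)) = (-37 + Y)*(Y + ((Y**2 + Y*(-48 + Y)) + 159)) = (-37 + Y)*(Y + (159 + Y**2 + Y*(-48 + Y))) = (-37 + Y)*(159 + Y + Y**2 + Y*(-48 + Y)))
54217/P(H) = 54217/(-5883 - 121*925**2 + 2*925**3 + 1898*925) = 54217/(-5883 - 121*855625 + 2*791453125 + 1755650) = 54217/(-5883 - 103530625 + 1582906250 + 1755650) = 54217/1481125392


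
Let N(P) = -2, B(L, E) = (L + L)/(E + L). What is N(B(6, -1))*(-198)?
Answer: 396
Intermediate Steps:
B(L, E) = 2*L/(E + L) (B(L, E) = (2*L)/(E + L) = 2*L/(E + L))
N(B(6, -1))*(-198) = -2*(-198) = 396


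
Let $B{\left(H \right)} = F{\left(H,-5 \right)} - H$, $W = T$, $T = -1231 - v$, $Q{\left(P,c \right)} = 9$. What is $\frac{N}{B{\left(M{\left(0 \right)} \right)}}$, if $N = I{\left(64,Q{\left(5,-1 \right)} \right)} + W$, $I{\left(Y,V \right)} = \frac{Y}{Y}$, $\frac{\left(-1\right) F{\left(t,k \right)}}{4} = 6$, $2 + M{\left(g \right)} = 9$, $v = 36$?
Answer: $\frac{1266}{31} \approx 40.839$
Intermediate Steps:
$M{\left(g \right)} = 7$ ($M{\left(g \right)} = -2 + 9 = 7$)
$F{\left(t,k \right)} = -24$ ($F{\left(t,k \right)} = \left(-4\right) 6 = -24$)
$T = -1267$ ($T = -1231 - 36 = -1267$)
$I{\left(Y,V \right)} = 1$
$W = -1267$
$B{\left(H \right)} = -24 - H$
$N = -1266$ ($N = 1 - 1267 = -1266$)
$\frac{N}{B{\left(M{\left(0 \right)} \right)}} = - \frac{1266}{-24 - 7} = - \frac{1266}{-31} = \left(-1266\right) \left(- \frac{1}{31}\right) = \frac{1266}{31}$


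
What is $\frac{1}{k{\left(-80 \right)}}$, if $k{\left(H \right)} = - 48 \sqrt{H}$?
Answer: $\frac{i \sqrt{5}}{960} \approx 0.0023292 i$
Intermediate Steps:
$\frac{1}{k{\left(-80 \right)}} = \frac{1}{\left(-48\right) \sqrt{-80}} = \frac{1}{\left(-48\right) 4 i \sqrt{5}} = \frac{1}{\left(-192\right) i \sqrt{5}} = \frac{i \sqrt{5}}{960}$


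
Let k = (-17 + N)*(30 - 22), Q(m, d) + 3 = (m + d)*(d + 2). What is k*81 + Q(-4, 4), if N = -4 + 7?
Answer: -9075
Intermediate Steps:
N = 3
Q(m, d) = -3 + (2 + d)*(d + m) (Q(m, d) = -3 + (m + d)*(d + 2) = -3 + (d + m)*(2 + d) = -3 + (2 + d)*(d + m))
k = -112 (k = (-17 + 3)*(30 - 22) = -14*8 = -112)
k*81 + Q(-4, 4) = -112*81 + (-3 + 4² + 2*4 + 2*(-4) + 4*(-4)) = -9072 + (-3 + 16 + 8 - 8 - 16) = -9072 - 3 = -9075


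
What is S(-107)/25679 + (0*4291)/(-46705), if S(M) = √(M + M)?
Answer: I*√214/25679 ≈ 0.00056968*I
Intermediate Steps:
S(M) = √2*√M (S(M) = √(2*M) = √2*√M)
S(-107)/25679 + (0*4291)/(-46705) = (√2*√(-107))/25679 + (0*4291)/(-46705) = (√2*(I*√107))*(1/25679) + 0*(-1/46705) = (I*√214)*(1/25679) + 0 = I*√214/25679 + 0 = I*√214/25679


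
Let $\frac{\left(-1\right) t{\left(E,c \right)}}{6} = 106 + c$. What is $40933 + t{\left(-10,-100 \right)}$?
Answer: $40897$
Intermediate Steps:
$t{\left(E,c \right)} = -636 - 6 c$ ($t{\left(E,c \right)} = - 6 \left(106 + c\right) = -636 - 6 c$)
$40933 + t{\left(-10,-100 \right)} = 40933 - 36 = 40897$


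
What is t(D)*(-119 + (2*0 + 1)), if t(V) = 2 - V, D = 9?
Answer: 826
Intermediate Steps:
t(D)*(-119 + (2*0 + 1)) = (2 - 1*9)*(-119 + (2*0 + 1)) = (2 - 9)*(-119 + (0 + 1)) = -7*(-119 + 1) = -7*(-118) = 826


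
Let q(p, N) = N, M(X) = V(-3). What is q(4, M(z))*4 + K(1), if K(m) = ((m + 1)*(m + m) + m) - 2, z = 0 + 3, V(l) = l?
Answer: -9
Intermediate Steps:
z = 3
M(X) = -3
K(m) = -2 + m + 2*m*(1 + m) (K(m) = ((1 + m)*(2*m) + m) - 2 = (2*m*(1 + m) + m) - 2 = (m + 2*m*(1 + m)) - 2 = -2 + m + 2*m*(1 + m))
q(4, M(z))*4 + K(1) = -3*4 + (-2 + 2*1² + 3*1) = -12 + (-2 + 2*1 + 3) = -12 + (-2 + 2 + 3) = -12 + 3 = -9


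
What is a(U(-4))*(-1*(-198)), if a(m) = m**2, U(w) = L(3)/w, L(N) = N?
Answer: 891/8 ≈ 111.38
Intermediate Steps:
U(w) = 3/w
a(U(-4))*(-1*(-198)) = (3/(-4))**2*(-1*(-198)) = (3*(-1/4))**2*198 = (-3/4)**2*198 = (9/16)*198 = 891/8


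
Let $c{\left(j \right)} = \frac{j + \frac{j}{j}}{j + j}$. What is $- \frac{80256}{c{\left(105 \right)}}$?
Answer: $- \frac{8426880}{53} \approx -1.59 \cdot 10^{5}$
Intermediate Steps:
$c{\left(j \right)} = \frac{1 + j}{2 j}$ ($c{\left(j \right)} = \frac{j + 1}{2 j} = \left(1 + j\right) \frac{1}{2 j} = \frac{1 + j}{2 j}$)
$- \frac{80256}{c{\left(105 \right)}} = - \frac{80256}{\frac{1}{2} \cdot \frac{1}{105} \left(1 + 105\right)} = - \frac{80256}{\frac{1}{2} \cdot \frac{1}{105} \cdot 106} = - \frac{80256}{\frac{53}{105}} = \left(-80256\right) \frac{105}{53} = - \frac{8426880}{53}$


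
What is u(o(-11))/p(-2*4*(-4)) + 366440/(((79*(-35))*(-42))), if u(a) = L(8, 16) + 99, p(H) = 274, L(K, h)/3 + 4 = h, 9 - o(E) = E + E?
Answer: 11608211/3181962 ≈ 3.6481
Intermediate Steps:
o(E) = 9 - 2*E (o(E) = 9 - (E + E) = 9 - 2*E)
L(K, h) = -12 + 3*h
u(a) = 135 (u(a) = (-12 + 3*16) + 99 = (-12 + 48) + 99 = 36 + 99 = 135)
u(o(-11))/p(-2*4*(-4)) + 366440/(((79*(-35))*(-42))) = 135/274 + 366440/(((79*(-35))*(-42))) = 135*(1/274) + 366440/((-2765*(-42))) = 135/274 + 366440/116130 = 135/274 + 366440*(1/116130) = 135/274 + 36644/11613 = 11608211/3181962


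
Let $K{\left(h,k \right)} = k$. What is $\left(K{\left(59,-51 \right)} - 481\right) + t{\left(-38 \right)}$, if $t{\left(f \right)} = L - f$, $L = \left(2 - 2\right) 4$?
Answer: $-494$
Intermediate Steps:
$L = 0$ ($L = 0 \cdot 4 = 0$)
$t{\left(f \right)} = - f$ ($t{\left(f \right)} = 0 - f = - f$)
$\left(K{\left(59,-51 \right)} - 481\right) + t{\left(-38 \right)} = \left(-51 - 481\right) - -38 = -532 + 38 = -494$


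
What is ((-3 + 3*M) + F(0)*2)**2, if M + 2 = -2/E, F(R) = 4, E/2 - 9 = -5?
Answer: 49/16 ≈ 3.0625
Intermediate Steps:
E = 8 (E = 18 + 2*(-5) = 18 - 10 = 8)
M = -9/4 (M = -2 - 2/8 = -2 - 2*1/8 = -2 - 1/4 = -9/4 ≈ -2.2500)
((-3 + 3*M) + F(0)*2)**2 = ((-3 + 3*(-9/4)) + 4*2)**2 = ((-3 - 27/4) + 8)**2 = (-39/4 + 8)**2 = (-7/4)**2 = 49/16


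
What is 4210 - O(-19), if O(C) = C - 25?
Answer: 4254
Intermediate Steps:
O(C) = -25 + C
4210 - O(-19) = 4210 - (-25 - 19) = 4210 - 1*(-44) = 4210 + 44 = 4254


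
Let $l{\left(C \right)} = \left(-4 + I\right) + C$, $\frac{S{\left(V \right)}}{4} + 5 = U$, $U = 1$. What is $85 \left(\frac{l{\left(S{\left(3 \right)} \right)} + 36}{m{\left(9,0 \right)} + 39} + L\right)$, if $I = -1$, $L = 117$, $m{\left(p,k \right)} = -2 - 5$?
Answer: $\frac{319515}{32} \approx 9984.8$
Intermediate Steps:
$m{\left(p,k \right)} = -7$ ($m{\left(p,k \right)} = -2 - 5 = -7$)
$S{\left(V \right)} = -16$ ($S{\left(V \right)} = -20 + 4 \cdot 1 = -20 + 4 = -16$)
$l{\left(C \right)} = -5 + C$ ($l{\left(C \right)} = \left(-4 - 1\right) + C = -5 + C$)
$85 \left(\frac{l{\left(S{\left(3 \right)} \right)} + 36}{m{\left(9,0 \right)} + 39} + L\right) = 85 \left(\frac{\left(-5 - 16\right) + 36}{-7 + 39} + 117\right) = 85 \left(\frac{-21 + 36}{32} + 117\right) = 85 \left(15 \cdot \frac{1}{32} + 117\right) = 85 \left(\frac{15}{32} + 117\right) = 85 \cdot \frac{3759}{32} = \frac{319515}{32}$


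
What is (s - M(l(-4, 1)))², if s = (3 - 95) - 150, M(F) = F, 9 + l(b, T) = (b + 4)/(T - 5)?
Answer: 54289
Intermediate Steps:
l(b, T) = -9 + (4 + b)/(-5 + T) (l(b, T) = -9 + (b + 4)/(T - 5) = -9 + (4 + b)/(-5 + T))
s = -242 (s = -92 - 150 = -242)
(s - M(l(-4, 1)))² = (-242 - (49 - 4 - 9*1)/(-5 + 1))² = (-242 - (49 - 4 - 9)/(-4))² = (-242 - (-1)*36/4)² = (-242 - 1*(-9))² = (-242 + 9)² = (-233)² = 54289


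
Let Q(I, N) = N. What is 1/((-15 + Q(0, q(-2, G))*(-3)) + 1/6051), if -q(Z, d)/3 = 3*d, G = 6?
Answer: 6051/889498 ≈ 0.0068027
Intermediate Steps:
q(Z, d) = -9*d
1/((-15 + Q(0, q(-2, G))*(-3)) + 1/6051) = 1/((-15 - 9*6*(-3)) + 1/6051) = 1/((-15 - 54*(-3)) + 1/6051) = 1/((-15 + 162) + 1/6051) = 1/(147 + 1/6051) = 1/(889498/6051) = 6051/889498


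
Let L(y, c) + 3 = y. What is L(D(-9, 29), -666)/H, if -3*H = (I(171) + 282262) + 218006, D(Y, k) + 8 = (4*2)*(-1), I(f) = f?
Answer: 19/166813 ≈ 0.00011390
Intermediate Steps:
D(Y, k) = -16 (D(Y, k) = -8 + (4*2)*(-1) = -8 + 8*(-1) = -8 - 8 = -16)
L(y, c) = -3 + y
H = -166813 (H = -((171 + 282262) + 218006)/3 = -(282433 + 218006)/3 = -⅓*500439 = -166813)
L(D(-9, 29), -666)/H = (-3 - 16)/(-166813) = -19*(-1/166813) = 19/166813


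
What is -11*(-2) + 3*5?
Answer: 37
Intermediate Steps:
-11*(-2) + 3*5 = 22 + 15 = 37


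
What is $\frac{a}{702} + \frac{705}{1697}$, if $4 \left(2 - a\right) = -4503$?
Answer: $\frac{741139}{366552} \approx 2.0219$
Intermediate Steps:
$a = \frac{4511}{4}$ ($a = 2 - - \frac{4503}{4} = 2 + \frac{4503}{4} = \frac{4511}{4} \approx 1127.8$)
$\frac{a}{702} + \frac{705}{1697} = \frac{4511}{4 \cdot 702} + \frac{705}{1697} = \frac{4511}{4} \cdot \frac{1}{702} + 705 \cdot \frac{1}{1697} = \frac{347}{216} + \frac{705}{1697} = \frac{741139}{366552}$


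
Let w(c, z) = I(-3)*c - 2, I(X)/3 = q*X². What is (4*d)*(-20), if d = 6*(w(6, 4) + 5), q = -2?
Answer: 154080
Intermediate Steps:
I(X) = -6*X² (I(X) = 3*(-2*X²) = -6*X²)
w(c, z) = -2 - 54*c (w(c, z) = (-6*(-3)²)*c - 2 = (-6*9)*c - 2 = -54*c - 2 = -2 - 54*c)
d = -1926 (d = 6*((-2 - 54*6) + 5) = 6*((-2 - 324) + 5) = 6*(-326 + 5) = 6*(-321) = -1926)
(4*d)*(-20) = (4*(-1926))*(-20) = -7704*(-20) = 154080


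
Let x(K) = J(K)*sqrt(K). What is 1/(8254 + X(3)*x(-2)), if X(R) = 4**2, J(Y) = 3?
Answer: 4127/34066562 - 12*I*sqrt(2)/17033281 ≈ 0.00012115 - 9.9632e-7*I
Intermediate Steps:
X(R) = 16
x(K) = 3*sqrt(K)
1/(8254 + X(3)*x(-2)) = 1/(8254 + 16*(3*sqrt(-2))) = 1/(8254 + 16*(3*(I*sqrt(2)))) = 1/(8254 + 16*(3*I*sqrt(2))) = 1/(8254 + 48*I*sqrt(2))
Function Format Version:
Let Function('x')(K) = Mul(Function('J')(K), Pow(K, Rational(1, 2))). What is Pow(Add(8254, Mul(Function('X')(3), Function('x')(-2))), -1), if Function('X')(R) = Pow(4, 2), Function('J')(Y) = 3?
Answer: Add(Rational(4127, 34066562), Mul(Rational(-12, 17033281), I, Pow(2, Rational(1, 2)))) ≈ Add(0.00012115, Mul(-9.9632e-7, I))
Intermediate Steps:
Function('X')(R) = 16
Function('x')(K) = Mul(3, Pow(K, Rational(1, 2)))
Pow(Add(8254, Mul(Function('X')(3), Function('x')(-2))), -1) = Pow(Add(8254, Mul(16, Mul(3, Pow(-2, Rational(1, 2))))), -1) = Pow(Add(8254, Mul(16, Mul(3, Mul(I, Pow(2, Rational(1, 2)))))), -1) = Pow(Add(8254, Mul(16, Mul(3, I, Pow(2, Rational(1, 2))))), -1) = Pow(Add(8254, Mul(48, I, Pow(2, Rational(1, 2)))), -1)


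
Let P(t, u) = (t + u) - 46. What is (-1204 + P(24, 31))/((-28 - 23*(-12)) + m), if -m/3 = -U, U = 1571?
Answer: -1195/4961 ≈ -0.24088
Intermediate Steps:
P(t, u) = -46 + t + u
m = 4713 (m = -(-3)*1571 = -3*(-1571) = 4713)
(-1204 + P(24, 31))/((-28 - 23*(-12)) + m) = (-1204 + (-46 + 24 + 31))/((-28 - 23*(-12)) + 4713) = (-1204 + 9)/((-28 + 276) + 4713) = -1195/(248 + 4713) = -1195/4961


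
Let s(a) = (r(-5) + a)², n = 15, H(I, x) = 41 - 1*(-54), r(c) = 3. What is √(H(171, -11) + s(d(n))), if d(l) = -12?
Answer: 4*√11 ≈ 13.266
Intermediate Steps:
H(I, x) = 95 (H(I, x) = 41 + 54 = 95)
s(a) = (3 + a)²
√(H(171, -11) + s(d(n))) = √(95 + (3 - 12)²) = √(95 + (-9)²) = √(95 + 81) = √176 = 4*√11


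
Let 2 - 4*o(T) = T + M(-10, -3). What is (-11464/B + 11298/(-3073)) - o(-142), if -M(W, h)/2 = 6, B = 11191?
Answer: -214696081/4912849 ≈ -43.701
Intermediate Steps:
M(W, h) = -12 (M(W, h) = -2*6 = -12)
o(T) = 7/2 - T/4 (o(T) = ½ - (T - 12)/4 = ½ - (-12 + T)/4 = ½ + (3 - T/4) = 7/2 - T/4)
(-11464/B + 11298/(-3073)) - o(-142) = (-11464/11191 + 11298/(-3073)) - (7/2 - ¼*(-142)) = (-11464*1/11191 + 11298*(-1/3073)) - (7/2 + 71/2) = (-11464/11191 - 1614/439) - 1*39 = -23094970/4912849 - 39 = -214696081/4912849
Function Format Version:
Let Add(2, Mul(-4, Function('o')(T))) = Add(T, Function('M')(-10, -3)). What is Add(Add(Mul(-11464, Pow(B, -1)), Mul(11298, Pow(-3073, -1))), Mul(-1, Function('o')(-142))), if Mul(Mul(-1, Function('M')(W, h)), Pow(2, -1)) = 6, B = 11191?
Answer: Rational(-214696081, 4912849) ≈ -43.701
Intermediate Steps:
Function('M')(W, h) = -12 (Function('M')(W, h) = Mul(-2, 6) = -12)
Function('o')(T) = Add(Rational(7, 2), Mul(Rational(-1, 4), T)) (Function('o')(T) = Add(Rational(1, 2), Mul(Rational(-1, 4), Add(T, -12))) = Add(Rational(1, 2), Mul(Rational(-1, 4), Add(-12, T))) = Add(Rational(1, 2), Add(3, Mul(Rational(-1, 4), T))) = Add(Rational(7, 2), Mul(Rational(-1, 4), T)))
Add(Add(Mul(-11464, Pow(B, -1)), Mul(11298, Pow(-3073, -1))), Mul(-1, Function('o')(-142))) = Add(Add(Mul(-11464, Pow(11191, -1)), Mul(11298, Pow(-3073, -1))), Mul(-1, Add(Rational(7, 2), Mul(Rational(-1, 4), -142)))) = Add(Add(Mul(-11464, Rational(1, 11191)), Mul(11298, Rational(-1, 3073))), Mul(-1, Add(Rational(7, 2), Rational(71, 2)))) = Add(Add(Rational(-11464, 11191), Rational(-1614, 439)), Mul(-1, 39)) = Add(Rational(-23094970, 4912849), -39) = Rational(-214696081, 4912849)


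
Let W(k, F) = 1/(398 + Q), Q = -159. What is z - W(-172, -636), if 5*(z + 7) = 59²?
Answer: 823589/1195 ≈ 689.20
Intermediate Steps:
z = 3446/5 (z = -7 + (⅕)*59² = -7 + (⅕)*3481 = -7 + 3481/5 = 3446/5 ≈ 689.20)
W(k, F) = 1/239 (W(k, F) = 1/(398 - 159) = 1/239)
z - W(-172, -636) = 3446/5 - 1*1/239 = 3446/5 - 1/239 = 823589/1195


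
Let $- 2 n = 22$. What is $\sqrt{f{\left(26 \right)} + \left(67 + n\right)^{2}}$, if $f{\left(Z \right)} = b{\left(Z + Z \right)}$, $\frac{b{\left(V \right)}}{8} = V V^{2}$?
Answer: $40 \sqrt{705} \approx 1062.1$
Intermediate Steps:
$n = -11$ ($n = \left(- \frac{1}{2}\right) 22 = -11$)
$b{\left(V \right)} = 8 V^{3}$ ($b{\left(V \right)} = 8 V V^{2} = 8 V^{3}$)
$f{\left(Z \right)} = 64 Z^{3}$ ($f{\left(Z \right)} = 8 \left(Z + Z\right)^{3} = 8 \left(2 Z\right)^{3} = 8 \cdot 8 Z^{3} = 64 Z^{3}$)
$\sqrt{f{\left(26 \right)} + \left(67 + n\right)^{2}} = \sqrt{64 \cdot 26^{3} + \left(67 - 11\right)^{2}} = \sqrt{64 \cdot 17576 + 56^{2}} = \sqrt{1124864 + 3136} = \sqrt{1128000} = 40 \sqrt{705}$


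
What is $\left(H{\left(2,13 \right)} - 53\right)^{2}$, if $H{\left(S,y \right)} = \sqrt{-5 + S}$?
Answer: $\left(53 - i \sqrt{3}\right)^{2} \approx 2806.0 - 183.6 i$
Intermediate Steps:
$\left(H{\left(2,13 \right)} - 53\right)^{2} = \left(\sqrt{-5 + 2} - 53\right)^{2} = \left(\sqrt{-3} - 53\right)^{2} = \left(i \sqrt{3} - 53\right)^{2} = \left(-53 + i \sqrt{3}\right)^{2}$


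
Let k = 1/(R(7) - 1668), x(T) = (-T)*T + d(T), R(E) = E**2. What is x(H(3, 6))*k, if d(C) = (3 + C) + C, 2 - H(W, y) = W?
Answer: 0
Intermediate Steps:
H(W, y) = 2 - W
d(C) = 3 + 2*C
x(T) = 3 - T**2 + 2*T (x(T) = (-T)*T + (3 + 2*T) = -T**2 + (3 + 2*T) = 3 - T**2 + 2*T)
k = -1/1619 (k = 1/(7**2 - 1668) = 1/(49 - 1668) = 1/(-1619) = -1/1619 ≈ -0.00061767)
x(H(3, 6))*k = (3 - (2 - 1*3)**2 + 2*(2 - 1*3))*(-1/1619) = (3 - (2 - 3)**2 + 2*(2 - 3))*(-1/1619) = (3 - 1*(-1)**2 + 2*(-1))*(-1/1619) = (3 - 1*1 - 2)*(-1/1619) = (3 - 1 - 2)*(-1/1619) = 0*(-1/1619) = 0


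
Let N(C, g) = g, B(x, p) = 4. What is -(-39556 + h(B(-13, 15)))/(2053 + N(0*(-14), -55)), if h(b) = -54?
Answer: 19805/999 ≈ 19.825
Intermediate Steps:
-(-39556 + h(B(-13, 15)))/(2053 + N(0*(-14), -55)) = -(-39556 - 54)/(2053 - 55) = -(-39610)/1998 = -1*(-19805/999) = 19805/999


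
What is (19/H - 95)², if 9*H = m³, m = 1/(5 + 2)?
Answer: 3429039364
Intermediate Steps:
m = ⅐ (m = 1/7 = ⅐ ≈ 0.14286)
H = 1/3087 (H = (⅐)³/9 = (⅑)*(1/343) = 1/3087 ≈ 0.00032394)
(19/H - 95)² = (19/(1/3087) - 95)² = (19*3087 - 95)² = (58653 - 95)² = 58558² = 3429039364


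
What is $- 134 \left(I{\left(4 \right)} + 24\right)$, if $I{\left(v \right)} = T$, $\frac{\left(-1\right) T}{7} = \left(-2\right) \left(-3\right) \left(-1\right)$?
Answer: $-8844$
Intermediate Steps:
$T = 42$ ($T = - 7 \left(-2\right) \left(-3\right) \left(-1\right) = - 7 \cdot 6 \left(-1\right) = \left(-7\right) \left(-6\right) = 42$)
$I{\left(v \right)} = 42$
$- 134 \left(I{\left(4 \right)} + 24\right) = - 134 \left(42 + 24\right) = \left(-134\right) 66 = -8844$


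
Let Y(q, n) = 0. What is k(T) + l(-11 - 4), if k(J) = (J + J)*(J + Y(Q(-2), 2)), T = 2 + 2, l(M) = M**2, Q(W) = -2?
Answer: 257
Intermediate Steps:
T = 4
k(J) = 2*J**2 (k(J) = (J + J)*(J + 0) = (2*J)*J = 2*J**2)
k(T) + l(-11 - 4) = 2*4**2 + (-11 - 4)**2 = 2*16 + (-15)**2 = 32 + 225 = 257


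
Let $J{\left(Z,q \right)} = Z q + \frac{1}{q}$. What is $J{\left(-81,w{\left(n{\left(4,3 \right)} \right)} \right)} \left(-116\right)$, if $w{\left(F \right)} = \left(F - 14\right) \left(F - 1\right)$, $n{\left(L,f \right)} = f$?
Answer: $- \frac{2273774}{11} \approx -2.0671 \cdot 10^{5}$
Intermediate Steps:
$w{\left(F \right)} = \left(-1 + F\right) \left(-14 + F\right)$ ($w{\left(F \right)} = \left(-14 + F\right) \left(F + \left(-3 + 2\right)\right) = \left(-14 + F\right) \left(F - 1\right) = \left(-14 + F\right) \left(-1 + F\right) = \left(-1 + F\right) \left(-14 + F\right)$)
$J{\left(Z,q \right)} = \frac{1}{q} + Z q$
$J{\left(-81,w{\left(n{\left(4,3 \right)} \right)} \right)} \left(-116\right) = \left(\frac{1}{14 + 3^{2} - 45} - 81 \left(14 + 3^{2} - 45\right)\right) \left(-116\right) = \left(\frac{1}{14 + 9 - 45} - 81 \left(14 + 9 - 45\right)\right) \left(-116\right) = \left(\frac{1}{-22} - -1782\right) \left(-116\right) = \left(- \frac{1}{22} + 1782\right) \left(-116\right) = \frac{39203}{22} \left(-116\right) = - \frac{2273774}{11}$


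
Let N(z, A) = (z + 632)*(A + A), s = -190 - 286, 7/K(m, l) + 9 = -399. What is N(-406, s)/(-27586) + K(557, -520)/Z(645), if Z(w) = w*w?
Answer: 18259756506649/2341198992600 ≈ 7.7993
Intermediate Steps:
K(m, l) = -7/408 (K(m, l) = 7/(-9 - 399) = 7/(-408) = 7*(-1/408) = -7/408)
Z(w) = w**2
s = -476
N(z, A) = 2*A*(632 + z) (N(z, A) = (632 + z)*(2*A) = 2*A*(632 + z))
N(-406, s)/(-27586) + K(557, -520)/Z(645) = (2*(-476)*(632 - 406))/(-27586) - 7/(408*(645**2)) = (2*(-476)*226)*(-1/27586) - 7/408/416025 = -215152*(-1/27586) - 7/408*1/416025 = 107576/13793 - 7/169738200 = 18259756506649/2341198992600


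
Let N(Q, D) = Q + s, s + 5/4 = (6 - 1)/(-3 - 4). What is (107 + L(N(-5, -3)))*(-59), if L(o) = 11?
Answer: -6962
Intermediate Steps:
s = -55/28 (s = -5/4 + (6 - 1)/(-3 - 4) = -5/4 + 5/(-7) = -5/4 + 5*(-1/7) = -5/4 - 5/7 = -55/28 ≈ -1.9643)
N(Q, D) = -55/28 + Q (N(Q, D) = Q - 55/28 = -55/28 + Q)
(107 + L(N(-5, -3)))*(-59) = (107 + 11)*(-59) = 118*(-59) = -6962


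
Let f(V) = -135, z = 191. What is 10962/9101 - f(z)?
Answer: 1239597/9101 ≈ 136.20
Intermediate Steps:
10962/9101 - f(z) = 10962/9101 - 1*(-135) = 10962*(1/9101) + 135 = 10962/9101 + 135 = 1239597/9101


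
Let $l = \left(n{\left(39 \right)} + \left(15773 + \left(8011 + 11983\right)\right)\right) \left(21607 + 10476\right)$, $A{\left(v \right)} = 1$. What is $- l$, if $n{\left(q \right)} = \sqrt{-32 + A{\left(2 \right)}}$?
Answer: $-1147512661 - 32083 i \sqrt{31} \approx -1.1475 \cdot 10^{9} - 1.7863 \cdot 10^{5} i$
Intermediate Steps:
$n{\left(q \right)} = i \sqrt{31}$ ($n{\left(q \right)} = \sqrt{-32 + 1} = \sqrt{-31} = i \sqrt{31}$)
$l = 1147512661 + 32083 i \sqrt{31}$ ($l = \left(i \sqrt{31} + \left(15773 + \left(8011 + 11983\right)\right)\right) \left(21607 + 10476\right) = \left(i \sqrt{31} + \left(15773 + 19994\right)\right) 32083 = \left(i \sqrt{31} + 35767\right) 32083 = \left(35767 + i \sqrt{31}\right) 32083 = 1147512661 + 32083 i \sqrt{31} \approx 1.1475 \cdot 10^{9} + 1.7863 \cdot 10^{5} i$)
$- l = - (1147512661 + 32083 i \sqrt{31}) = -1147512661 - 32083 i \sqrt{31}$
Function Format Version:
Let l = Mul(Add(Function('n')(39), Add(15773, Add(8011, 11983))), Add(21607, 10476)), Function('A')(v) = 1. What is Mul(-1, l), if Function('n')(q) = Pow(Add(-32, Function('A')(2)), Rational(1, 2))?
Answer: Add(-1147512661, Mul(-32083, I, Pow(31, Rational(1, 2)))) ≈ Add(-1.1475e+9, Mul(-1.7863e+5, I))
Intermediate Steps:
Function('n')(q) = Mul(I, Pow(31, Rational(1, 2))) (Function('n')(q) = Pow(Add(-32, 1), Rational(1, 2)) = Pow(-31, Rational(1, 2)) = Mul(I, Pow(31, Rational(1, 2))))
l = Add(1147512661, Mul(32083, I, Pow(31, Rational(1, 2)))) (l = Mul(Add(Mul(I, Pow(31, Rational(1, 2))), Add(15773, Add(8011, 11983))), Add(21607, 10476)) = Mul(Add(Mul(I, Pow(31, Rational(1, 2))), Add(15773, 19994)), 32083) = Mul(Add(Mul(I, Pow(31, Rational(1, 2))), 35767), 32083) = Mul(Add(35767, Mul(I, Pow(31, Rational(1, 2)))), 32083) = Add(1147512661, Mul(32083, I, Pow(31, Rational(1, 2)))) ≈ Add(1.1475e+9, Mul(1.7863e+5, I)))
Mul(-1, l) = Mul(-1, Add(1147512661, Mul(32083, I, Pow(31, Rational(1, 2))))) = Add(-1147512661, Mul(-32083, I, Pow(31, Rational(1, 2))))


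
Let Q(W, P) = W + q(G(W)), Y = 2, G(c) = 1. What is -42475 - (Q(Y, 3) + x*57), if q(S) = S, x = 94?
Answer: -47836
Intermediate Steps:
Q(W, P) = 1 + W (Q(W, P) = W + 1 = 1 + W)
-42475 - (Q(Y, 3) + x*57) = -42475 - ((1 + 2) + 94*57) = -42475 - (3 + 5358) = -42475 - 1*5361 = -42475 - 5361 = -47836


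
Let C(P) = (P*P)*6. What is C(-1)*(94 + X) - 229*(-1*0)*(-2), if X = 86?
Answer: 1080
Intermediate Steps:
C(P) = 6*P² (C(P) = P²*6 = 6*P²)
C(-1)*(94 + X) - 229*(-1*0)*(-2) = (6*(-1)²)*(94 + 86) - 229*(-1*0)*(-2) = (6*1)*180 - 0*(-2) = 6*180 - 229*0 = 1080 + 0 = 1080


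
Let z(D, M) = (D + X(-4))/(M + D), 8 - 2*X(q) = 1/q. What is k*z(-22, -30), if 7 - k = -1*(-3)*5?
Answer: -11/4 ≈ -2.7500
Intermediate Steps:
X(q) = 4 - 1/(2*q)
z(D, M) = (33/8 + D)/(D + M) (z(D, M) = (D + (4 - ½/(-4)))/(M + D) = (D + (4 - ½*(-¼)))/(D + M) = (D + (4 + ⅛))/(D + M) = (D + 33/8)/(D + M) = (33/8 + D)/(D + M))
k = -8 (k = 7 - (-1*(-3))*5 = 7 - 3*5 = 7 - 1*15 = 7 - 15 = -8)
k*z(-22, -30) = -8*(33/8 - 22)/(-22 - 30) = -8*(-143)/((-52)*8) = -(-2)*(-143)/(13*8) = -8*11/32 = -11/4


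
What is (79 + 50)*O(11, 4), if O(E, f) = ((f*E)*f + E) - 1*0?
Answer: 24123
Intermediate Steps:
O(E, f) = E + E*f**2 (O(E, f) = ((E*f)*f + E) + 0 = (E*f**2 + E) + 0 = (E + E*f**2) + 0 = E + E*f**2)
(79 + 50)*O(11, 4) = (79 + 50)*(11*(1 + 4**2)) = 129*(11*(1 + 16)) = 129*(11*17) = 129*187 = 24123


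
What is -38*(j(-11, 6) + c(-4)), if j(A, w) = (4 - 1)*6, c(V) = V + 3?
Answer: -646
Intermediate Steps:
c(V) = 3 + V
j(A, w) = 18 (j(A, w) = 3*6 = 18)
-38*(j(-11, 6) + c(-4)) = -38*(18 + (3 - 4)) = -38*(18 - 1) = -38*17 = -646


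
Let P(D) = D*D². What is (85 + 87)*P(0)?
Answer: 0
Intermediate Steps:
P(D) = D³
(85 + 87)*P(0) = (85 + 87)*0³ = 172*0 = 0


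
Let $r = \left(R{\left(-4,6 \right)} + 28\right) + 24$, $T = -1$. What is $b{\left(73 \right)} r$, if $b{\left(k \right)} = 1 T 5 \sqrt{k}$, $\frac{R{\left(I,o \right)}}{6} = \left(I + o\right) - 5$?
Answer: $- 170 \sqrt{73} \approx -1452.5$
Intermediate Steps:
$R{\left(I,o \right)} = -30 + 6 I + 6 o$ ($R{\left(I,o \right)} = 6 \left(\left(I + o\right) - 5\right) = 6 \left(-5 + I + o\right) = -30 + 6 I + 6 o$)
$r = 34$ ($r = \left(\left(-30 + 6 \left(-4\right) + 6 \cdot 6\right) + 28\right) + 24 = \left(\left(-30 - 24 + 36\right) + 28\right) + 24 = \left(-18 + 28\right) + 24 = 10 + 24 = 34$)
$b{\left(k \right)} = - 5 \sqrt{k}$ ($b{\left(k \right)} = 1 \left(-1\right) 5 \sqrt{k} = \left(-1\right) 5 \sqrt{k} = - 5 \sqrt{k}$)
$b{\left(73 \right)} r = - 5 \sqrt{73} \cdot 34 = - 170 \sqrt{73}$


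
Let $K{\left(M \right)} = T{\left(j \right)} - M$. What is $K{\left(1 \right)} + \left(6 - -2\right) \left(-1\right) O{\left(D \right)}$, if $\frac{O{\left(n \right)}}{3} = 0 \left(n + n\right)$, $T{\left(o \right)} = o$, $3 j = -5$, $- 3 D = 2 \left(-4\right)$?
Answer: $- \frac{8}{3} \approx -2.6667$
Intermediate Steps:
$D = \frac{8}{3}$ ($D = - \frac{2 \left(-4\right)}{3} = \left(- \frac{1}{3}\right) \left(-8\right) = \frac{8}{3} \approx 2.6667$)
$j = - \frac{5}{3}$ ($j = \frac{1}{3} \left(-5\right) = - \frac{5}{3} \approx -1.6667$)
$K{\left(M \right)} = - \frac{5}{3} - M$
$O{\left(n \right)} = 0$ ($O{\left(n \right)} = 3 \cdot 0 \left(n + n\right) = 3 \cdot 0 \cdot 2 n = 3 \cdot 0 = 0$)
$K{\left(1 \right)} + \left(6 - -2\right) \left(-1\right) O{\left(D \right)} = \left(- \frac{5}{3} - 1\right) + \left(6 - -2\right) \left(-1\right) 0 = \left(- \frac{5}{3} - 1\right) + \left(6 + \left(-3 + 5\right)\right) \left(-1\right) 0 = - \frac{8}{3} + \left(6 + 2\right) \left(-1\right) 0 = - \frac{8}{3} + 8 \left(-1\right) 0 = - \frac{8}{3} - 0 = - \frac{8}{3} + 0 = - \frac{8}{3}$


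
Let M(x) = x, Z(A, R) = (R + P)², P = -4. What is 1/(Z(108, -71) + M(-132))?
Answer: 1/5493 ≈ 0.00018205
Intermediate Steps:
Z(A, R) = (-4 + R)² (Z(A, R) = (R - 4)² = (-4 + R)²)
1/(Z(108, -71) + M(-132)) = 1/((-4 - 71)² - 132) = 1/((-75)² - 132) = 1/(5625 - 132) = 1/5493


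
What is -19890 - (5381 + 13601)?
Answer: -38872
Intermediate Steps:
-19890 - (5381 + 13601) = -19890 - 1*18982 = -19890 - 18982 = -38872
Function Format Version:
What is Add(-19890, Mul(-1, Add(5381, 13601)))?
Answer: -38872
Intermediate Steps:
Add(-19890, Mul(-1, Add(5381, 13601))) = Add(-19890, Mul(-1, 18982)) = Add(-19890, -18982) = -38872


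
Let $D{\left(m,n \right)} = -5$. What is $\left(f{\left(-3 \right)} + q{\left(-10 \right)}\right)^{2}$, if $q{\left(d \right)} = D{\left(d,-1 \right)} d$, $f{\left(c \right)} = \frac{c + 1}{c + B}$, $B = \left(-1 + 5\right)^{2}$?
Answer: $\frac{419904}{169} \approx 2484.6$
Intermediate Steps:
$B = 16$ ($B = 4^{2} = 16$)
$f{\left(c \right)} = \frac{1 + c}{16 + c}$ ($f{\left(c \right)} = \frac{c + 1}{c + 16} = \frac{1 + c}{16 + c}$)
$q{\left(d \right)} = - 5 d$
$\left(f{\left(-3 \right)} + q{\left(-10 \right)}\right)^{2} = \left(\frac{1 - 3}{16 - 3} - -50\right)^{2} = \left(\frac{1}{13} \left(-2\right) + 50\right)^{2} = \left(- \frac{2}{13} + 50\right)^{2} = \left(\frac{648}{13}\right)^{2} = \frac{419904}{169}$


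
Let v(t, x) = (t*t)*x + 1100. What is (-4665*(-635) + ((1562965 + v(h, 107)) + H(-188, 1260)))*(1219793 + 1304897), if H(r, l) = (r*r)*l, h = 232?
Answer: 138400849826120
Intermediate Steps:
H(r, l) = l*r² (H(r, l) = r²*l = l*r²)
v(t, x) = 1100 + x*t² (v(t, x) = t²*x + 1100 = x*t² + 1100 = 1100 + x*t²)
(-4665*(-635) + ((1562965 + v(h, 107)) + H(-188, 1260)))*(1219793 + 1304897) = (-4665*(-635) + ((1562965 + (1100 + 107*232²)) + 1260*(-188)²))*(1219793 + 1304897) = (2962275 + ((1562965 + (1100 + 107*53824)) + 1260*35344))*2524690 = (2962275 + ((1562965 + (1100 + 5759168)) + 44533440))*2524690 = (2962275 + ((1562965 + 5760268) + 44533440))*2524690 = (2962275 + (7323233 + 44533440))*2524690 = (2962275 + 51856673)*2524690 = 54818948*2524690 = 138400849826120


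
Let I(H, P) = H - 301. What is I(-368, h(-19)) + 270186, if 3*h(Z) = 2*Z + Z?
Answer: 269517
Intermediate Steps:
h(Z) = Z (h(Z) = (2*Z + Z)/3 = (3*Z)/3 = Z)
I(H, P) = -301 + H
I(-368, h(-19)) + 270186 = (-301 - 368) + 270186 = -669 + 270186 = 269517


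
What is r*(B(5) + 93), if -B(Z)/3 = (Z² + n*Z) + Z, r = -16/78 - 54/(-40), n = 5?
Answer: -5358/65 ≈ -82.431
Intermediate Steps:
r = 893/780 (r = -16*1/78 - 54*(-1/40) = -8/39 + 27/20 = 893/780 ≈ 1.1449)
B(Z) = -18*Z - 3*Z² (B(Z) = -3*((Z² + 5*Z) + Z) = -3*(Z² + 6*Z) = -18*Z - 3*Z²)
r*(B(5) + 93) = 893*(-3*5*(6 + 5) + 93)/780 = 893*(-3*5*11 + 93)/780 = 893*(-165 + 93)/780 = (893/780)*(-72) = -5358/65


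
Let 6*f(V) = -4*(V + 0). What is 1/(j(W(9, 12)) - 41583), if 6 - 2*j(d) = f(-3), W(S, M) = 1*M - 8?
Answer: -1/41581 ≈ -2.4049e-5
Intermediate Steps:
W(S, M) = -8 + M (W(S, M) = M - 8 = -8 + M)
f(V) = -2*V/3 (f(V) = (-4*(V + 0))/6 = (-4*V)/6 = -2*V/3)
j(d) = 2 (j(d) = 3 - (-1)*(-3)/3 = 3 - ½*2 = 3 - 1 = 2)
1/(j(W(9, 12)) - 41583) = 1/(2 - 41583) = 1/(-41581) = -1/41581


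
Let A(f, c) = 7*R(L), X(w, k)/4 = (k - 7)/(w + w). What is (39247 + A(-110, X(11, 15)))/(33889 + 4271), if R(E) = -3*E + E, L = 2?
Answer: 13073/12720 ≈ 1.0278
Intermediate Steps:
R(E) = -2*E
X(w, k) = 2*(-7 + k)/w (X(w, k) = 4*((k - 7)/(w + w)) = 4*((-7 + k)/((2*w))) = 4*((-7 + k)*(1/(2*w))) = 4*((-7 + k)/(2*w)) = 2*(-7 + k)/w)
A(f, c) = -28 (A(f, c) = 7*(-2*2) = 7*(-4) = -28)
(39247 + A(-110, X(11, 15)))/(33889 + 4271) = (39247 - 28)/(33889 + 4271) = 39219/38160 = 39219*(1/38160) = 13073/12720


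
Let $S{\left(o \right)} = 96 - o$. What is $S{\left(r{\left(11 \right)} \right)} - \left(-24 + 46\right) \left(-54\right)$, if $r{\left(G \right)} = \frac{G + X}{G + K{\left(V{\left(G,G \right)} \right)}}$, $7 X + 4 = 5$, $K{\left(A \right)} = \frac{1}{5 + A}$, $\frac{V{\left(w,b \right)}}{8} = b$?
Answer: $\frac{4598229}{3584} \approx 1283.0$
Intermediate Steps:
$V{\left(w,b \right)} = 8 b$
$X = \frac{1}{7}$ ($X = - \frac{4}{7} + \frac{1}{7} \cdot 5 = - \frac{4}{7} + \frac{5}{7} = \frac{1}{7} \approx 0.14286$)
$r{\left(G \right)} = \frac{\frac{1}{7} + G}{G + \frac{1}{5 + 8 G}}$ ($r{\left(G \right)} = \frac{G + \frac{1}{7}}{G + \frac{1}{5 + 8 G}} = \frac{\frac{1}{7} + G}{G + \frac{1}{5 + 8 G}}$)
$S{\left(r{\left(11 \right)} \right)} - \left(-24 + 46\right) \left(-54\right) = \left(96 - \frac{\left(1 + 7 \cdot 11\right) \left(5 + 8 \cdot 11\right)}{7 \left(1 + 11 \left(5 + 8 \cdot 11\right)\right)}\right) - \left(-24 + 46\right) \left(-54\right) = \left(96 - \frac{\left(1 + 77\right) \left(5 + 88\right)}{7 \left(1 + 11 \left(5 + 88\right)\right)}\right) - 22 \left(-54\right) = \left(96 - \frac{1}{7} \frac{1}{1 + 11 \cdot 93} \cdot 78 \cdot 93\right) - -1188 = \left(96 - \frac{1}{7} \frac{1}{1 + 1023} \cdot 78 \cdot 93\right) + 1188 = \left(96 - \frac{1}{7} \cdot \frac{1}{1024} \cdot 78 \cdot 93\right) + 1188 = \left(96 - \frac{3627}{3584}\right) + 1188 = \frac{340437}{3584} + 1188 = \frac{4598229}{3584}$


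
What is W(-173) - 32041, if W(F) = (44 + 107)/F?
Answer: -5543244/173 ≈ -32042.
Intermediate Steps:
W(F) = 151/F
W(-173) - 32041 = 151/(-173) - 32041 = 151*(-1/173) - 32041 = -151/173 - 32041 = -5543244/173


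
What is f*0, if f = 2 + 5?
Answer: 0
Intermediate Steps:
f = 7
f*0 = 7*0 = 0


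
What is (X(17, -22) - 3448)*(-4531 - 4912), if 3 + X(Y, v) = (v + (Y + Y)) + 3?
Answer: 32446148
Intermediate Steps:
X(Y, v) = v + 2*Y (X(Y, v) = -3 + ((v + (Y + Y)) + 3) = -3 + ((v + 2*Y) + 3) = -3 + (3 + v + 2*Y) = v + 2*Y)
(X(17, -22) - 3448)*(-4531 - 4912) = ((-22 + 2*17) - 3448)*(-4531 - 4912) = ((-22 + 34) - 3448)*(-9443) = (12 - 3448)*(-9443) = -3436*(-9443) = 32446148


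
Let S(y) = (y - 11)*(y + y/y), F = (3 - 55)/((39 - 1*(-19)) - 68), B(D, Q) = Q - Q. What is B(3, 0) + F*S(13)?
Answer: 728/5 ≈ 145.60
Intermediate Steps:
B(D, Q) = 0
F = 26/5 (F = -52/((39 + 19) - 68) = -52/(58 - 68) = -52/(-10) = -52*(-⅒) = 26/5 ≈ 5.2000)
S(y) = (1 + y)*(-11 + y) (S(y) = (-11 + y)*(y + 1) = (-11 + y)*(1 + y) = (1 + y)*(-11 + y))
B(3, 0) + F*S(13) = 0 + 26*(-11 + 13² - 10*13)/5 = 0 + 26*(-11 + 169 - 130)/5 = 0 + (26/5)*28 = 0 + 728/5 = 728/5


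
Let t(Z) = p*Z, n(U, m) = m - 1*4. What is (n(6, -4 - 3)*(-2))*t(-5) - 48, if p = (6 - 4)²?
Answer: -488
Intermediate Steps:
p = 4 (p = 2² = 4)
n(U, m) = -4 + m (n(U, m) = m - 4 = -4 + m)
t(Z) = 4*Z
(n(6, -4 - 3)*(-2))*t(-5) - 48 = ((-4 + (-4 - 3))*(-2))*(4*(-5)) - 48 = ((-4 - 7)*(-2))*(-20) - 48 = -11*(-2)*(-20) - 48 = 22*(-20) - 48 = -440 - 48 = -488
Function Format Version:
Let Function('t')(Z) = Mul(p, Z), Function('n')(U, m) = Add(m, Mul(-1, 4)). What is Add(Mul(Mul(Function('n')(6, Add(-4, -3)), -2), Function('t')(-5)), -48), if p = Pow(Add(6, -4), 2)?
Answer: -488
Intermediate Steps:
p = 4 (p = Pow(2, 2) = 4)
Function('n')(U, m) = Add(-4, m) (Function('n')(U, m) = Add(m, -4) = Add(-4, m))
Function('t')(Z) = Mul(4, Z)
Add(Mul(Mul(Function('n')(6, Add(-4, -3)), -2), Function('t')(-5)), -48) = Add(Mul(Mul(Add(-4, Add(-4, -3)), -2), Mul(4, -5)), -48) = Add(Mul(Mul(Add(-4, -7), -2), -20), -48) = Add(Mul(Mul(-11, -2), -20), -48) = Add(Mul(22, -20), -48) = Add(-440, -48) = -488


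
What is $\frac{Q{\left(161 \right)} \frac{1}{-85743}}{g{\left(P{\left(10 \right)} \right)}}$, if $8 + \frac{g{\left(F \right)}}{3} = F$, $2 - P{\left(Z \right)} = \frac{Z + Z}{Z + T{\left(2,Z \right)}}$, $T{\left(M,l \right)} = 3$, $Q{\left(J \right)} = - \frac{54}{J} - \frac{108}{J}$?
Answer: $- \frac{39}{75158503} \approx -5.189 \cdot 10^{-7}$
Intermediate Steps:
$Q{\left(J \right)} = - \frac{162}{J}$
$P{\left(Z \right)} = 2 - \frac{2 Z}{3 + Z}$ ($P{\left(Z \right)} = 2 - \frac{Z + Z}{Z + 3} = 2 - \frac{2 Z}{3 + Z}$)
$g{\left(F \right)} = -24 + 3 F$
$\frac{Q{\left(161 \right)} \frac{1}{-85743}}{g{\left(P{\left(10 \right)} \right)}} = \frac{- \frac{162}{161} \frac{1}{-85743}}{-24 + 3 \frac{6}{3 + 10}} = \frac{\left(-162\right) \frac{1}{161} \left(- \frac{1}{85743}\right)}{-24 + 3 \cdot \frac{6}{13}} = \frac{\left(- \frac{162}{161}\right) \left(- \frac{1}{85743}\right)}{-24 + 3 \cdot 6 \cdot \frac{1}{13}} = \frac{18}{1533847 \left(-24 + 3 \cdot \frac{6}{13}\right)} = \frac{18}{1533847 \left(-24 + \frac{18}{13}\right)} = \frac{18}{1533847 \left(- \frac{294}{13}\right)} = \frac{18}{1533847} \left(- \frac{13}{294}\right) = - \frac{39}{75158503}$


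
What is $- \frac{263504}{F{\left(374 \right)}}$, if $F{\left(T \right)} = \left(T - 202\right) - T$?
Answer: $\frac{131752}{101} \approx 1304.5$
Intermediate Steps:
$F{\left(T \right)} = -202$ ($F{\left(T \right)} = \left(-202 + T\right) - T = -202$)
$- \frac{263504}{F{\left(374 \right)}} = - \frac{263504}{-202} = \left(-263504\right) \left(- \frac{1}{202}\right) = \frac{131752}{101}$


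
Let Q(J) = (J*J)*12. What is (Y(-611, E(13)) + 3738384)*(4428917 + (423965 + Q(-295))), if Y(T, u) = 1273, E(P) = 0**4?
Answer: 22053437946574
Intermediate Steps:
E(P) = 0
Q(J) = 12*J**2 (Q(J) = J**2*12 = 12*J**2)
(Y(-611, E(13)) + 3738384)*(4428917 + (423965 + Q(-295))) = (1273 + 3738384)*(4428917 + (423965 + 12*(-295)**2)) = 3739657*(4428917 + (423965 + 12*87025)) = 3739657*(4428917 + (423965 + 1044300)) = 3739657*(4428917 + 1468265) = 3739657*5897182 = 22053437946574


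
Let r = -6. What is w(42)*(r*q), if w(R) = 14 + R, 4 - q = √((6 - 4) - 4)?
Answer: -1344 + 336*I*√2 ≈ -1344.0 + 475.18*I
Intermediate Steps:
q = 4 - I*√2 (q = 4 - √((6 - 4) - 4) = 4 - √(2 - 4) = 4 - √(-2) = 4 - I*√2 ≈ 4.0 - 1.4142*I)
w(42)*(r*q) = (14 + 42)*(-6*(4 - I*√2)) = 56*(-24 + 6*I*√2) = -1344 + 336*I*√2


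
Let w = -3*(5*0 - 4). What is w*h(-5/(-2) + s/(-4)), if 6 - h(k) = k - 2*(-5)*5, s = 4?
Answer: -546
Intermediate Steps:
h(k) = -44 - k (h(k) = 6 - (k - 2*(-5)*5) = 6 - (k + 10*5) = 6 - (k + 50) = 6 - (50 + k) = 6 + (-50 - k) = -44 - k)
w = 12 (w = -3*(0 - 4) = -3*(-4) = 12)
w*h(-5/(-2) + s/(-4)) = 12*(-44 - (-5/(-2) + 4/(-4))) = 12*(-44 - (-5*(-1/2) + 4*(-1/4))) = 12*(-44 - (5/2 - 1)) = 12*(-44 - 1*3/2) = 12*(-44 - 3/2) = 12*(-91/2) = -546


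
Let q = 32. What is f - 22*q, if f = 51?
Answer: -653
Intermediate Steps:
f - 22*q = 51 - 22*32 = 51 - 704 = -653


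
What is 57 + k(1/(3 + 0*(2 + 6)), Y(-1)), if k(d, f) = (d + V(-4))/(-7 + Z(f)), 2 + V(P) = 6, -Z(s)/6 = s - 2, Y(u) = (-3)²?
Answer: 8366/147 ≈ 56.912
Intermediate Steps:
Y(u) = 9
Z(s) = 12 - 6*s (Z(s) = -6*(s - 2) = -6*(-2 + s) = 12 - 6*s)
V(P) = 4 (V(P) = -2 + 6 = 4)
k(d, f) = (4 + d)/(5 - 6*f) (k(d, f) = (d + 4)/(-7 + (12 - 6*f)) = (4 + d)/(5 - 6*f))
57 + k(1/(3 + 0*(2 + 6)), Y(-1)) = 57 + (-4 - 1/(3 + 0*(2 + 6)))/(-5 + 6*9) = 57 + (-4 - 1/(3 + 0*8))/(-5 + 54) = 57 + (-4 - 1/(3 + 0))/49 = 57 + (-4 - 1/3)/49 = 57 + (-4 - 1*⅓)/49 = 57 + (-4 - ⅓)/49 = 57 + (1/49)*(-13/3) = 57 - 13/147 = 8366/147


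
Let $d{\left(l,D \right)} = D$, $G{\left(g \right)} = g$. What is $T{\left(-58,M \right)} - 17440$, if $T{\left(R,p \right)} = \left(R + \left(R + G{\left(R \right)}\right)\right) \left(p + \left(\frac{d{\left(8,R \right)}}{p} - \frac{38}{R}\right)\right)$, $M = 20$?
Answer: $- \frac{102647}{5} \approx -20529.0$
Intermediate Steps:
$T{\left(R,p \right)} = 3 R \left(p - \frac{38}{R} + \frac{R}{p}\right)$ ($T{\left(R,p \right)} = \left(R + \left(R + R\right)\right) \left(p + \left(\frac{R}{p} - \frac{38}{R}\right)\right) = \left(R + 2 R\right) \left(p + \left(- \frac{38}{R} + \frac{R}{p}\right)\right) = 3 R \left(p - \frac{38}{R} + \frac{R}{p}\right)$)
$T{\left(-58,M \right)} - 17440 = \left(-114 + 3 \left(-58\right) 20 + \frac{3 \left(-58\right)^{2}}{20}\right) - 17440 = \left(-114 - 3480 + 3 \cdot 3364 \cdot \frac{1}{20}\right) - 17440 = \left(-114 - 3480 + \frac{2523}{5}\right) - 17440 = - \frac{15447}{5} - 17440 = - \frac{102647}{5}$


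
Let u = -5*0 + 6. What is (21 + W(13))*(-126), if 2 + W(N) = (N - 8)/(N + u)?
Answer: -46116/19 ≈ -2427.2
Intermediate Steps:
u = 6 (u = 0 + 6 = 6)
W(N) = -2 + (-8 + N)/(6 + N) (W(N) = -2 + (N - 8)/(N + 6) = -2 + (-8 + N)/(6 + N))
(21 + W(13))*(-126) = (21 + (-20 - 1*13)/(6 + 13))*(-126) = (21 + (-20 - 13)/19)*(-126) = (21 + (1/19)*(-33))*(-126) = (21 - 33/19)*(-126) = (366/19)*(-126) = -46116/19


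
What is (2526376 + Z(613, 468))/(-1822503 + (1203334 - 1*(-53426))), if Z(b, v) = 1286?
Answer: -49562/11093 ≈ -4.4679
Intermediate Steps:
(2526376 + Z(613, 468))/(-1822503 + (1203334 - 1*(-53426))) = (2526376 + 1286)/(-1822503 + (1203334 - 1*(-53426))) = 2527662/(-1822503 + (1203334 + 53426)) = 2527662/(-1822503 + 1256760) = 2527662/(-565743) = 2527662*(-1/565743) = -49562/11093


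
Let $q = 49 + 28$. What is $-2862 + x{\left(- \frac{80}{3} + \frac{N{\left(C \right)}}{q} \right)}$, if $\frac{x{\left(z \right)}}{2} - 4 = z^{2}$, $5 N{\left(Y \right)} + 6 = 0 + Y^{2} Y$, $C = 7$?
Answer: $- \frac{2032538308}{1334025} \approx -1523.6$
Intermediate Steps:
$N{\left(Y \right)} = - \frac{6}{5} + \frac{Y^{3}}{5}$ ($N{\left(Y \right)} = - \frac{6}{5} + \frac{0 + Y^{2} Y}{5} = - \frac{6}{5} + \frac{0 + Y^{3}}{5} = - \frac{6}{5} + \frac{Y^{3}}{5}$)
$q = 77$
$x{\left(z \right)} = 8 + 2 z^{2}$
$-2862 + x{\left(- \frac{80}{3} + \frac{N{\left(C \right)}}{q} \right)} = -2862 + \left(8 + 2 \left(- \frac{80}{3} + \frac{- \frac{6}{5} + \frac{7^{3}}{5}}{77}\right)^{2}\right) = -2862 + \left(8 + 2 \left(\left(-80\right) \frac{1}{3} + \left(- \frac{6}{5} + \frac{1}{5} \cdot 343\right) \frac{1}{77}\right)^{2}\right) = -2862 + \left(8 + 2 \left(- \frac{80}{3} + \left(- \frac{6}{5} + \frac{343}{5}\right) \frac{1}{77}\right)^{2}\right) = -2862 + \left(8 + 2 \left(- \frac{80}{3} + \frac{337}{5} \cdot \frac{1}{77}\right)^{2}\right) = -2862 + \left(8 + 2 \left(- \frac{80}{3} + \frac{337}{385}\right)^{2}\right) = -2862 + \left(8 + 2 \left(- \frac{29789}{1155}\right)^{2}\right) = -2862 + \left(8 + 2 \cdot \frac{887384521}{1334025}\right) = -2862 + \left(8 + \frac{1774769042}{1334025}\right) = -2862 + \frac{1785441242}{1334025} = - \frac{2032538308}{1334025}$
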